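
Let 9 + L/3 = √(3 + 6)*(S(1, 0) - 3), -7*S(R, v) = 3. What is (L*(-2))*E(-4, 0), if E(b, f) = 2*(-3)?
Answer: -4860/7 ≈ -694.29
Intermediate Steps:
S(R, v) = -3/7 (S(R, v) = -⅐*3 = -3/7)
E(b, f) = -6
L = -405/7 (L = -27 + 3*(√(3 + 6)*(-3/7 - 3)) = -27 + 3*(√9*(-24/7)) = -27 + 3*(3*(-24/7)) = -27 + 3*(-72/7) = -27 - 216/7 = -405/7 ≈ -57.857)
(L*(-2))*E(-4, 0) = -405/7*(-2)*(-6) = (810/7)*(-6) = -4860/7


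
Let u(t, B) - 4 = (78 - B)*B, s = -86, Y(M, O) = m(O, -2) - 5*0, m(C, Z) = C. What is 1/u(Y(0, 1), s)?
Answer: -1/14100 ≈ -7.0922e-5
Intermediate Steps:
Y(M, O) = O (Y(M, O) = O - 5*0 = O + 0 = O)
u(t, B) = 4 + B*(78 - B) (u(t, B) = 4 + (78 - B)*B = 4 + B*(78 - B))
1/u(Y(0, 1), s) = 1/(4 - 1*(-86)² + 78*(-86)) = 1/(4 - 1*7396 - 6708) = 1/(4 - 7396 - 6708) = 1/(-14100) = -1/14100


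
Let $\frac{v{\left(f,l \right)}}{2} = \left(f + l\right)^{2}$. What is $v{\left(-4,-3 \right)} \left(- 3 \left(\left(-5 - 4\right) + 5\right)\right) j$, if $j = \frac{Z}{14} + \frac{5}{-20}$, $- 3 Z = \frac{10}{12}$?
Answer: $- \frac{952}{3} \approx -317.33$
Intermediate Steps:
$Z = - \frac{5}{18}$ ($Z = - \frac{10 \cdot \frac{1}{12}}{3} = \left(- \frac{1}{3}\right) \frac{5}{6} = - \frac{5}{18} \approx -0.27778$)
$v{\left(f,l \right)} = 2 \left(f + l\right)^{2}$
$j = - \frac{17}{63}$ ($j = - \frac{5}{18 \cdot 14} + \frac{5}{-20} = \left(- \frac{5}{18}\right) \frac{1}{14} + 5 \left(- \frac{1}{20}\right) = - \frac{5}{252} - \frac{1}{4} = - \frac{17}{63} \approx -0.26984$)
$v{\left(-4,-3 \right)} \left(- 3 \left(\left(-5 - 4\right) + 5\right)\right) j = 2 \left(-4 - 3\right)^{2} \left(- 3 \left(\left(-5 - 4\right) + 5\right)\right) \left(- \frac{17}{63}\right) = 2 \left(-7\right)^{2} \left(- 3 \left(-9 + 5\right)\right) \left(- \frac{17}{63}\right) = 2 \cdot 49 \left(\left(-3\right) \left(-4\right)\right) \left(- \frac{17}{63}\right) = 98 \cdot 12 \left(- \frac{17}{63}\right) = 1176 \left(- \frac{17}{63}\right) = - \frac{952}{3}$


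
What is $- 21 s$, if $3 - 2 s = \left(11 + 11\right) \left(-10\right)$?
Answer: $- \frac{4683}{2} \approx -2341.5$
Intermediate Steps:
$s = \frac{223}{2}$ ($s = \frac{3}{2} - \frac{\left(11 + 11\right) \left(-10\right)}{2} = \frac{3}{2} - \frac{22 \left(-10\right)}{2} = \frac{3}{2} - -110 = \frac{3}{2} + 110 = \frac{223}{2} \approx 111.5$)
$- 21 s = \left(-21\right) \frac{223}{2} = - \frac{4683}{2}$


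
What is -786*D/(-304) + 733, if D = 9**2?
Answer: 143249/152 ≈ 942.43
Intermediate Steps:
D = 81
-786*D/(-304) + 733 = -63666/(-304) + 733 = -63666*(-1)/304 + 733 = -786*(-81/304) + 733 = 31833/152 + 733 = 143249/152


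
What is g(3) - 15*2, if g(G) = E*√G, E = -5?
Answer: -30 - 5*√3 ≈ -38.660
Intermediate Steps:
g(G) = -5*√G
g(3) - 15*2 = -5*√3 - 15*2 = -5*√3 - 30 = -30 - 5*√3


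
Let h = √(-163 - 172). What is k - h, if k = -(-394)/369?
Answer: 394/369 - I*√335 ≈ 1.0678 - 18.303*I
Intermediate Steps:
h = I*√335 (h = √(-335) = I*√335 ≈ 18.303*I)
k = 394/369 (k = -(-394)/369 = -1*(-394/369) = 394/369 ≈ 1.0678)
k - h = 394/369 - I*√335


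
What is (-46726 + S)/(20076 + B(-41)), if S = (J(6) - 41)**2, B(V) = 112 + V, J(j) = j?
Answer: -45501/20147 ≈ -2.2584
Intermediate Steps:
S = 1225 (S = (6 - 41)**2 = (-35)**2 = 1225)
(-46726 + S)/(20076 + B(-41)) = (-46726 + 1225)/(20076 + (112 - 41)) = -45501/(20076 + 71) = -45501/20147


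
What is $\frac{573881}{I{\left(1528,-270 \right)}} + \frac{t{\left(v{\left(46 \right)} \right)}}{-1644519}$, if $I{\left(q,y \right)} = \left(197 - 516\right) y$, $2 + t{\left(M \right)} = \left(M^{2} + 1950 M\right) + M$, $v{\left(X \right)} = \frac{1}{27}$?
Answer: $\frac{79878709187}{11988543510} \approx 6.6629$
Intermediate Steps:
$v{\left(X \right)} = \frac{1}{27}$
$t{\left(M \right)} = -2 + M^{2} + 1951 M$ ($t{\left(M \right)} = -2 + \left(\left(M^{2} + 1950 M\right) + M\right) = -2 + \left(M^{2} + 1951 M\right) = -2 + M^{2} + 1951 M$)
$I{\left(q,y \right)} = - 319 y$ ($I{\left(q,y \right)} = \left(197 - 516\right) y = - 319 y$)
$\frac{573881}{I{\left(1528,-270 \right)}} + \frac{t{\left(v{\left(46 \right)} \right)}}{-1644519} = \frac{573881}{\left(-319\right) \left(-270\right)} + \frac{-2 + \left(\frac{1}{27}\right)^{2} + 1951 \cdot \frac{1}{27}}{-1644519} = \frac{573881}{86130} + \left(-2 + \frac{1}{729} + \frac{1951}{27}\right) \left(- \frac{1}{1644519}\right) = 573881 \cdot \frac{1}{86130} + \frac{51220}{729} \left(- \frac{1}{1644519}\right) = \frac{1799}{270} - \frac{51220}{1198854351} = \frac{79878709187}{11988543510}$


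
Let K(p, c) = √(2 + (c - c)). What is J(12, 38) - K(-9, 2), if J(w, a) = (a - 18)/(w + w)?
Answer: ⅚ - √2 ≈ -0.58088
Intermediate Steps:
J(w, a) = (-18 + a)/(2*w) (J(w, a) = (-18 + a)/((2*w)) = (-18 + a)*(1/(2*w)) = (-18 + a)/(2*w))
K(p, c) = √2 (K(p, c) = √(2 + 0) = √2)
J(12, 38) - K(-9, 2) = (½)*(-18 + 38)/12 - √2 = (½)*(1/12)*20 - √2 = ⅚ - √2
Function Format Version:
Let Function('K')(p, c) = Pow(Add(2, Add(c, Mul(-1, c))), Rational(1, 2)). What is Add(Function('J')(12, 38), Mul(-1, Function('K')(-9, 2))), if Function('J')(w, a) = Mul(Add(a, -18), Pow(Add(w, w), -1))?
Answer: Add(Rational(5, 6), Mul(-1, Pow(2, Rational(1, 2)))) ≈ -0.58088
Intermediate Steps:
Function('J')(w, a) = Mul(Rational(1, 2), Pow(w, -1), Add(-18, a)) (Function('J')(w, a) = Mul(Add(-18, a), Pow(Mul(2, w), -1)) = Mul(Add(-18, a), Mul(Rational(1, 2), Pow(w, -1))) = Mul(Rational(1, 2), Pow(w, -1), Add(-18, a)))
Function('K')(p, c) = Pow(2, Rational(1, 2)) (Function('K')(p, c) = Pow(Add(2, 0), Rational(1, 2)) = Pow(2, Rational(1, 2)))
Add(Function('J')(12, 38), Mul(-1, Function('K')(-9, 2))) = Add(Mul(Rational(1, 2), Pow(12, -1), Add(-18, 38)), Mul(-1, Pow(2, Rational(1, 2)))) = Add(Mul(Rational(1, 2), Rational(1, 12), 20), Mul(-1, Pow(2, Rational(1, 2)))) = Add(Rational(5, 6), Mul(-1, Pow(2, Rational(1, 2))))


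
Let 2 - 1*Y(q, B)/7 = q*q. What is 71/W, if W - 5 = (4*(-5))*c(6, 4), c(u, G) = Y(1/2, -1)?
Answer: -71/240 ≈ -0.29583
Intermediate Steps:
Y(q, B) = 14 - 7*q**2 (Y(q, B) = 14 - 7*q*q = 14 - 7*q**2)
c(u, G) = 49/4 (c(u, G) = 14 - 7*(1/2)**2 = 14 - 7*1/4 = 14 - 7/4 = 49/4)
W = -240 (W = 5 + (4*(-5))*(49/4) = 5 - 20*49/4 = 5 - 245 = -240)
71/W = 71/(-240) = 71*(-1/240) = -71/240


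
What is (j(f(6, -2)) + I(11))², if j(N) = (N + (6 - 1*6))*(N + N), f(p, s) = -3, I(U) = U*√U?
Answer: 1655 + 396*√11 ≈ 2968.4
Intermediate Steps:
I(U) = U^(3/2)
j(N) = 2*N² (j(N) = (N + (6 - 6))*(2*N) = (N + 0)*(2*N) = N*(2*N) = 2*N²)
(j(f(6, -2)) + I(11))² = (2*(-3)² + 11^(3/2))² = (2*9 + 11*√11)² = (18 + 11*√11)²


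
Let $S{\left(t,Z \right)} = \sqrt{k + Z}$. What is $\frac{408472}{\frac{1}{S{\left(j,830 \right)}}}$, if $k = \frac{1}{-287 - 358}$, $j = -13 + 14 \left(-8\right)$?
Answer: $\frac{408472 \sqrt{345300105}}{645} \approx 1.1768 \cdot 10^{7}$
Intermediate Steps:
$j = -125$ ($j = -13 - 112 = -125$)
$k = - \frac{1}{645}$ ($k = \frac{1}{-645} = - \frac{1}{645} \approx -0.0015504$)
$S{\left(t,Z \right)} = \sqrt{- \frac{1}{645} + Z}$
$\frac{408472}{\frac{1}{S{\left(j,830 \right)}}} = \frac{408472}{\frac{1}{\frac{1}{645} \sqrt{-645 + 416025 \cdot 830}}} = \frac{408472}{\frac{1}{\frac{1}{645} \sqrt{-645 + 345300750}}} = \frac{408472}{\frac{1}{\frac{1}{645} \sqrt{345300105}}} = \frac{408472}{\frac{1}{535349} \sqrt{345300105}} = 408472 \frac{\sqrt{345300105}}{645} = \frac{408472 \sqrt{345300105}}{645}$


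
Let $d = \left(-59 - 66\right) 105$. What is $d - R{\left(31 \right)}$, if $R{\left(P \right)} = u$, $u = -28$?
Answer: $-13097$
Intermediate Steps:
$d = -13125$ ($d = \left(-125\right) 105 = -13125$)
$R{\left(P \right)} = -28$
$d - R{\left(31 \right)} = -13125 - -28 = -13125 + 28 = -13097$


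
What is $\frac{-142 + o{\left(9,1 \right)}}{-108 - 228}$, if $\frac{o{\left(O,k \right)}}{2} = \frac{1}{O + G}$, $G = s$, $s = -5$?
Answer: $\frac{283}{672} \approx 0.42113$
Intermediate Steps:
$G = -5$
$o{\left(O,k \right)} = \frac{2}{-5 + O}$ ($o{\left(O,k \right)} = \frac{2}{O - 5} = \frac{2}{-5 + O}$)
$\frac{-142 + o{\left(9,1 \right)}}{-108 - 228} = \frac{-142 + \frac{2}{-5 + 9}}{-108 - 228} = \frac{-142 + \frac{2}{4}}{-336} = \left(-142 + 2 \cdot \frac{1}{4}\right) \left(- \frac{1}{336}\right) = \left(-142 + \frac{1}{2}\right) \left(- \frac{1}{336}\right) = \left(- \frac{283}{2}\right) \left(- \frac{1}{336}\right) = \frac{283}{672}$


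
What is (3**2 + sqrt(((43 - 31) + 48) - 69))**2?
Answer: 72 + 54*I ≈ 72.0 + 54.0*I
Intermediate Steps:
(3**2 + sqrt(((43 - 31) + 48) - 69))**2 = (9 + sqrt((12 + 48) - 69))**2 = (9 + sqrt(60 - 69))**2 = (9 + sqrt(-9))**2 = (9 + 3*I)**2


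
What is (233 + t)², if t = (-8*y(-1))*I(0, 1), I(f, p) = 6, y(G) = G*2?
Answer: 108241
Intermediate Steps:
y(G) = 2*G
t = 96 (t = -16*(-1)*6 = -8*(-2)*6 = 16*6 = 96)
(233 + t)² = (233 + 96)² = 329² = 108241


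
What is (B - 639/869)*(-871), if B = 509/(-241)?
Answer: 519394720/209429 ≈ 2480.1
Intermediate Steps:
B = -509/241 (B = 509*(-1/241) = -509/241 ≈ -2.1120)
(B - 639/869)*(-871) = (-509/241 - 639/869)*(-871) = -596320/209429*(-871) = 519394720/209429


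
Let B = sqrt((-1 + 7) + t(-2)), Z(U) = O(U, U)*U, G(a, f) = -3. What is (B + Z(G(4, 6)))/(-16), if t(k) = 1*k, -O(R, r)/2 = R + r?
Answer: 17/8 ≈ 2.1250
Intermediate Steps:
O(R, r) = -2*R - 2*r (O(R, r) = -2*(R + r) = -2*R - 2*r)
t(k) = k
Z(U) = -4*U**2 (Z(U) = (-2*U - 2*U)*U = (-4*U)*U = -4*U**2)
B = 2 (B = sqrt((-1 + 7) - 2) = sqrt(6 - 2) = sqrt(4) = 2)
(B + Z(G(4, 6)))/(-16) = (2 - 4*(-3)**2)/(-16) = -(2 - 4*9)/16 = -(2 - 36)/16 = -1/16*(-34) = 17/8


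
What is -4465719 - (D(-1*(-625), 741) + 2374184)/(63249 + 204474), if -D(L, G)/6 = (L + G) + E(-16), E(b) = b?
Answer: -1195578053921/267723 ≈ -4.4657e+6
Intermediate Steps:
D(L, G) = 96 - 6*G - 6*L (D(L, G) = -6*((L + G) - 16) = -6*((G + L) - 16) = -6*(-16 + G + L) = 96 - 6*G - 6*L)
-4465719 - (D(-1*(-625), 741) + 2374184)/(63249 + 204474) = -4465719 - ((96 - 6*741 - (-6)*(-625)) + 2374184)/(63249 + 204474) = -4465719 - ((96 - 4446 - 6*625) + 2374184)/267723 = -4465719 - ((96 - 4446 - 3750) + 2374184)/267723 = -4465719 - (-8100 + 2374184)/267723 = -4465719 - 2366084/267723 = -1195578053921/267723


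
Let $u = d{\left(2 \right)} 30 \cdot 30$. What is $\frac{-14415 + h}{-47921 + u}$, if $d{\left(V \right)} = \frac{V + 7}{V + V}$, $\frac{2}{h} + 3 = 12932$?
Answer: $\frac{186371533}{593389384} \approx 0.31408$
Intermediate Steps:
$h = \frac{2}{12929}$ ($h = \frac{2}{-3 + 12932} = \frac{2}{12929} \approx 0.00015469$)
$d{\left(V \right)} = \frac{7 + V}{2 V}$
$u = 2025$ ($u = \frac{7 + 2}{2 \cdot 2} \cdot 30 \cdot 30 = \frac{1}{2} \cdot \frac{1}{2} \cdot 9 \cdot 30 \cdot 30 = \frac{9}{4} \cdot 30 \cdot 30 = \frac{135}{2} \cdot 30 = 2025$)
$\frac{-14415 + h}{-47921 + u} = \frac{-14415 + \frac{2}{12929}}{-47921 + 2025} = - \frac{186371533}{12929 \left(-45896\right)} = \left(- \frac{186371533}{12929}\right) \left(- \frac{1}{45896}\right) = \frac{186371533}{593389384}$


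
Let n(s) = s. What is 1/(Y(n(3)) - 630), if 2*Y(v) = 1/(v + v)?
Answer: -12/7559 ≈ -0.0015875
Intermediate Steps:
Y(v) = 1/(4*v) (Y(v) = 1/(2*(v + v)) = 1/(2*((2*v))) = (1/(2*v))/2 = 1/(4*v))
1/(Y(n(3)) - 630) = 1/((¼)/3 - 630) = 1/((¼)*(⅓) - 630) = 1/(1/12 - 630) = 1/(-7559/12) = -12/7559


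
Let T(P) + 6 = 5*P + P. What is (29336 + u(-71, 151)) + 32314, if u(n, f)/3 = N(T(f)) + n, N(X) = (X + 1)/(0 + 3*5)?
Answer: 308086/5 ≈ 61617.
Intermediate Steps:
T(P) = -6 + 6*P (T(P) = -6 + (5*P + P) = -6 + 6*P)
N(X) = 1/15 + X/15 (N(X) = (1 + X)/(0 + 15) = (1 + X)/15 = (1 + X)*(1/15) = 1/15 + X/15)
u(n, f) = -1 + 3*n + 6*f/5 (u(n, f) = 3*((1/15 + (-6 + 6*f)/15) + n) = 3*((1/15 + (-⅖ + 2*f/5)) + n) = 3*((-⅓ + 2*f/5) + n) = 3*(-⅓ + n + 2*f/5) = -1 + 3*n + 6*f/5)
(29336 + u(-71, 151)) + 32314 = (29336 + (-1 + 3*(-71) + (6/5)*151)) + 32314 = (29336 + (-1 - 213 + 906/5)) + 32314 = (29336 - 164/5) + 32314 = 146516/5 + 32314 = 308086/5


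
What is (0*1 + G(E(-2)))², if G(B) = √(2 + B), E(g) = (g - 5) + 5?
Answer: 0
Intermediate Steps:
E(g) = g (E(g) = (-5 + g) + 5 = g)
(0*1 + G(E(-2)))² = (0*1 + √(2 - 2))² = (0 + √0)² = (0 + 0)² = 0² = 0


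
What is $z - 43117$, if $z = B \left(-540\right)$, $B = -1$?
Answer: $-42577$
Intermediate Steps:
$z = 540$ ($z = \left(-1\right) \left(-540\right) = 540$)
$z - 43117 = 540 - 43117 = -42577$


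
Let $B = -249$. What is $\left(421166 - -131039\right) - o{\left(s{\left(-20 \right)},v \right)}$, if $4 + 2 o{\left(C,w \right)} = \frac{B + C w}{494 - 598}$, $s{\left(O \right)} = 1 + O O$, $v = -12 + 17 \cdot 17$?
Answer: $\frac{28742471}{52} \approx 5.5274 \cdot 10^{5}$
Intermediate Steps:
$v = 277$ ($v = -12 + 289 = 277$)
$s{\left(O \right)} = 1 + O^{2}$
$o{\left(C,w \right)} = - \frac{167}{208} - \frac{C w}{208}$ ($o{\left(C,w \right)} = -2 + \frac{\left(-249 + C w\right) \frac{1}{494 - 598}}{2} = -2 + \frac{\left(-249 + C w\right) \frac{1}{-104}}{2} = -2 + \frac{\left(-249 + C w\right) \left(- \frac{1}{104}\right)}{2} = -2 + \frac{\frac{249}{104} - \frac{C w}{104}}{2} = -2 - \left(- \frac{249}{208} + \frac{C w}{208}\right) = - \frac{167}{208} - \frac{C w}{208}$)
$\left(421166 - -131039\right) - o{\left(s{\left(-20 \right)},v \right)} = \left(421166 - -131039\right) - \left(- \frac{167}{208} - \frac{1}{208} \left(1 + \left(-20\right)^{2}\right) 277\right) = \left(421166 + 131039\right) - \left(- \frac{167}{208} - \frac{1}{208} \left(1 + 400\right) 277\right) = 552205 - \left(- \frac{167}{208} - \frac{401}{208} \cdot 277\right) = 552205 - \left(- \frac{167}{208} - \frac{111077}{208}\right) = 552205 - - \frac{27811}{52} = 552205 + \frac{27811}{52} = \frac{28742471}{52}$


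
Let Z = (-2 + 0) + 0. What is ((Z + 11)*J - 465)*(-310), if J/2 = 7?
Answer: 105090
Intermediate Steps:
J = 14 (J = 2*7 = 14)
Z = -2 (Z = -2 + 0 = -2)
((Z + 11)*J - 465)*(-310) = ((-2 + 11)*14 - 465)*(-310) = (9*14 - 465)*(-310) = (126 - 465)*(-310) = -339*(-310) = 105090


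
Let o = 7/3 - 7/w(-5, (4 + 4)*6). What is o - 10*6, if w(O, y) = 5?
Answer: -886/15 ≈ -59.067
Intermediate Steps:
o = 14/15 (o = 7/3 - 7/5 = 14/15 ≈ 0.93333)
o - 10*6 = 14/15 - 10*6 = 14/15 - 60 = -886/15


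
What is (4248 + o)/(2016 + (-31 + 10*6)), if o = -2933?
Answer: 263/409 ≈ 0.64303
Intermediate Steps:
(4248 + o)/(2016 + (-31 + 10*6)) = (4248 - 2933)/(2016 + (-31 + 10*6)) = 1315/(2016 + (-31 + 60)) = 1315/(2016 + 29) = 1315/2045 = 1315*(1/2045) = 263/409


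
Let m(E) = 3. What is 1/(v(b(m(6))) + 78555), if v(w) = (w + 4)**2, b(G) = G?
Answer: 1/78604 ≈ 1.2722e-5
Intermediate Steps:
v(w) = (4 + w)**2
1/(v(b(m(6))) + 78555) = 1/((4 + 3)**2 + 78555) = 1/(7**2 + 78555) = 1/(49 + 78555) = 1/78604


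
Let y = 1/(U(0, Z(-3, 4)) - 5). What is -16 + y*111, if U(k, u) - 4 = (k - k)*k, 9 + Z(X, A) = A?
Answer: -127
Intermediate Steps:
Z(X, A) = -9 + A
U(k, u) = 4 (U(k, u) = 4 + (k - k)*k = 4 + 0*k = 4 + 0 = 4)
y = -1 (y = 1/(4 - 5) = 1/(-1) = -1)
-16 + y*111 = -16 - 1*111 = -16 - 111 = -127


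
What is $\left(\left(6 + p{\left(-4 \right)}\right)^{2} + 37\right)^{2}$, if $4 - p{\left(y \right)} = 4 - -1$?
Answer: $3844$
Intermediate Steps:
$p{\left(y \right)} = -1$ ($p{\left(y \right)} = 4 - \left(4 - -1\right) = 4 - \left(4 + 1\right) = 4 - 5 = -1$)
$\left(\left(6 + p{\left(-4 \right)}\right)^{2} + 37\right)^{2} = \left(\left(6 - 1\right)^{2} + 37\right)^{2} = \left(5^{2} + 37\right)^{2} = \left(25 + 37\right)^{2} = 62^{2} = 3844$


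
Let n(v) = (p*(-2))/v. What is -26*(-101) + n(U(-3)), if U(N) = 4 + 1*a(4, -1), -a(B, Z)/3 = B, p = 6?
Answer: 5255/2 ≈ 2627.5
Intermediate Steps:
a(B, Z) = -3*B
U(N) = -8 (U(N) = 4 + 1*(-3*4) = 4 + 1*(-12) = 4 - 12 = -8)
n(v) = -12/v (n(v) = (6*(-2))/v = -12/v)
-26*(-101) + n(U(-3)) = -26*(-101) - 12/(-8) = 2626 - 12*(-⅛) = 2626 + 3/2 = 5255/2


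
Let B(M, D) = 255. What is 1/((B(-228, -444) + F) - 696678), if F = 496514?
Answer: -1/199909 ≈ -5.0023e-6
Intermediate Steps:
1/((B(-228, -444) + F) - 696678) = 1/((255 + 496514) - 696678) = 1/(496769 - 696678) = 1/(-199909) = -1/199909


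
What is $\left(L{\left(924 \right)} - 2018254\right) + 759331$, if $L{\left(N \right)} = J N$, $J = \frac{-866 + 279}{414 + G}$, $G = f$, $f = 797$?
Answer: $- \frac{217871163}{173} \approx -1.2594 \cdot 10^{6}$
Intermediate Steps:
$G = 797$
$J = - \frac{587}{1211}$ ($J = \frac{-866 + 279}{414 + 797} = - \frac{587}{1211} \approx -0.48472$)
$L{\left(N \right)} = - \frac{587 N}{1211}$
$\left(L{\left(924 \right)} - 2018254\right) + 759331 = \left(\left(- \frac{587}{1211}\right) 924 - 2018254\right) + 759331 = \left(- \frac{77484}{173} - 2018254\right) + 759331 = - \frac{349235426}{173} + 759331 = - \frac{217871163}{173}$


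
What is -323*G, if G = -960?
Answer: 310080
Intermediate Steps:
-323*G = -323*(-960) = 310080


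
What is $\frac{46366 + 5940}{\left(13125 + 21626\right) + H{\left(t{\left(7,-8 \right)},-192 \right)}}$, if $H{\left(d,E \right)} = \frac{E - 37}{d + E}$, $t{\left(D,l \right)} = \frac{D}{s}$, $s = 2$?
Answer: $\frac{19719362}{13101585} \approx 1.5051$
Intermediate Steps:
$t{\left(D,l \right)} = \frac{D}{2}$
$H{\left(d,E \right)} = \frac{-37 + E}{E + d}$
$\frac{46366 + 5940}{\left(13125 + 21626\right) + H{\left(t{\left(7,-8 \right)},-192 \right)}} = \frac{46366 + 5940}{\left(13125 + 21626\right) + \frac{-37 - 192}{-192 + \frac{1}{2} \cdot 7}} = \frac{52306}{34751 + \frac{1}{-192 + \frac{7}{2}} \left(-229\right)} = \frac{52306}{34751 + \frac{1}{- \frac{377}{2}} \left(-229\right)} = \frac{52306}{34751 - - \frac{458}{377}} = \frac{52306}{34751 + \frac{458}{377}} = \frac{52306}{\frac{13101585}{377}} = 52306 \cdot \frac{377}{13101585} = \frac{19719362}{13101585}$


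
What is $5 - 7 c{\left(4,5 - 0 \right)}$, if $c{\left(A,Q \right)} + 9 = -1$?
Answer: $75$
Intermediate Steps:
$c{\left(A,Q \right)} = -10$ ($c{\left(A,Q \right)} = -9 - 1 = -10$)
$5 - 7 c{\left(4,5 - 0 \right)} = 5 - -70 = 5 + 70 = 75$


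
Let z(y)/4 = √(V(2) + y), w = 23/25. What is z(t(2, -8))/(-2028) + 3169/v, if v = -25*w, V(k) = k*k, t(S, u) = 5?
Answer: -535584/3887 ≈ -137.79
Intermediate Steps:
w = 23/25 (w = 23*(1/25) = 23/25 ≈ 0.92000)
V(k) = k²
z(y) = 4*√(4 + y) (z(y) = 4*√(2² + y) = 4*√(4 + y))
v = -23 (v = -25*23/25 = -23)
z(t(2, -8))/(-2028) + 3169/v = (4*√(4 + 5))/(-2028) + 3169/(-23) = (4*√9)*(-1/2028) + 3169*(-1/23) = (4*3)*(-1/2028) - 3169/23 = 12*(-1/2028) - 3169/23 = -1/169 - 3169/23 = -535584/3887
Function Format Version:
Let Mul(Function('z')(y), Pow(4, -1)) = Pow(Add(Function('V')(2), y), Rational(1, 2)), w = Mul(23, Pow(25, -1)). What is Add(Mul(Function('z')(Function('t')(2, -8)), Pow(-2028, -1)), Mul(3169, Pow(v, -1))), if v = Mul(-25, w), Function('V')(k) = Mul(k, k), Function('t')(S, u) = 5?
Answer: Rational(-535584, 3887) ≈ -137.79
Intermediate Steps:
w = Rational(23, 25) (w = Mul(23, Rational(1, 25)) = Rational(23, 25) ≈ 0.92000)
Function('V')(k) = Pow(k, 2)
Function('z')(y) = Mul(4, Pow(Add(4, y), Rational(1, 2))) (Function('z')(y) = Mul(4, Pow(Add(Pow(2, 2), y), Rational(1, 2))) = Mul(4, Pow(Add(4, y), Rational(1, 2))))
v = -23 (v = Mul(-25, Rational(23, 25)) = -23)
Add(Mul(Function('z')(Function('t')(2, -8)), Pow(-2028, -1)), Mul(3169, Pow(v, -1))) = Add(Mul(Mul(4, Pow(Add(4, 5), Rational(1, 2))), Pow(-2028, -1)), Mul(3169, Pow(-23, -1))) = Add(Mul(Mul(4, Pow(9, Rational(1, 2))), Rational(-1, 2028)), Mul(3169, Rational(-1, 23))) = Add(Mul(Mul(4, 3), Rational(-1, 2028)), Rational(-3169, 23)) = Add(Mul(12, Rational(-1, 2028)), Rational(-3169, 23)) = Add(Rational(-1, 169), Rational(-3169, 23)) = Rational(-535584, 3887)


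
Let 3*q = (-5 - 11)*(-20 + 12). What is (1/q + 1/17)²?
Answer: 32041/4734976 ≈ 0.0067669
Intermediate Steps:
q = 128/3 (q = ((-5 - 11)*(-20 + 12))/3 = (-16*(-8))/3 = (⅓)*128 = 128/3 ≈ 42.667)
(1/q + 1/17)² = (1/(128/3) + 1/17)² = (1*(3/128) + 1/17)² = (3/128 + 1/17)² = (179/2176)² = 32041/4734976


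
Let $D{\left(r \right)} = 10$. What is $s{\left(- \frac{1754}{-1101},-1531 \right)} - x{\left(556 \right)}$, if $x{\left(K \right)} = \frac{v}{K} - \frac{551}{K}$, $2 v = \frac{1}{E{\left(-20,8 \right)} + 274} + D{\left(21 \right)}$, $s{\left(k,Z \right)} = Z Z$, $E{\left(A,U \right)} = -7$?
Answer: $\frac{695931688307}{296904} \approx 2.344 \cdot 10^{6}$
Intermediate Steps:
$s{\left(k,Z \right)} = Z^{2}$
$v = \frac{2671}{534}$ ($v = \frac{\frac{1}{-7 + 274} + 10}{2} = \frac{\frac{1}{267} + 10}{2} = \frac{1}{2} \cdot \frac{2671}{267} = \frac{2671}{534} \approx 5.0019$)
$x{\left(K \right)} = - \frac{291563}{534 K}$ ($x{\left(K \right)} = \frac{2671}{534 K} - \frac{551}{K} = - \frac{291563}{534 K}$)
$s{\left(- \frac{1754}{-1101},-1531 \right)} - x{\left(556 \right)} = \left(-1531\right)^{2} - - \frac{291563}{534 \cdot 556} = 2343961 - \left(- \frac{291563}{534}\right) \frac{1}{556} = 2343961 - - \frac{291563}{296904} = 2343961 + \frac{291563}{296904} = \frac{695931688307}{296904}$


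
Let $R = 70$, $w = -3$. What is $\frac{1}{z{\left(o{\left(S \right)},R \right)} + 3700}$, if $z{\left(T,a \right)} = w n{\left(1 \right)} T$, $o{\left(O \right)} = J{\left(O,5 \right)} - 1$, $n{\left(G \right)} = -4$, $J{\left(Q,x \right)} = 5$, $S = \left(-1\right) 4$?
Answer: $\frac{1}{3748} \approx 0.00026681$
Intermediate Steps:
$S = -4$
$o{\left(O \right)} = 4$ ($o{\left(O \right)} = 5 - 1 = 4$)
$z{\left(T,a \right)} = 12 T$ ($z{\left(T,a \right)} = \left(-3\right) \left(-4\right) T = 12 T$)
$\frac{1}{z{\left(o{\left(S \right)},R \right)} + 3700} = \frac{1}{12 \cdot 4 + 3700} = \frac{1}{48 + 3700} = \frac{1}{3748}$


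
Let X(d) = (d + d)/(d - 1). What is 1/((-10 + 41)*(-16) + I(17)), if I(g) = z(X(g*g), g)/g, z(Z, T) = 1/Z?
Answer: -4913/2436704 ≈ -0.0020162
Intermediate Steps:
X(d) = 2*d/(-1 + d) (X(d) = (2*d)/(-1 + d) = 2*d/(-1 + d))
z(Z, T) = 1/Z
I(g) = (-1 + g**2)/(2*g**3) (I(g) = 1/(((2*(g*g)/(-1 + g*g)))*g) = 1/(((2*g**2/(-1 + g**2)))*g) = ((-1 + g**2)/(2*g**2))/g = (-1 + g**2)/(2*g**3))
1/((-10 + 41)*(-16) + I(17)) = 1/((-10 + 41)*(-16) + (1/2)*(-1 + 17**2)/17**3) = 1/(31*(-16) + (1/2)*(1/4913)*(-1 + 289)) = 1/(-496 + (1/2)*(1/4913)*288) = 1/(-496 + 144/4913) = 1/(-2436704/4913) = -4913/2436704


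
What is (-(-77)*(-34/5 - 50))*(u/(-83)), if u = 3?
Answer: 65604/415 ≈ 158.08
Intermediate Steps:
(-(-77)*(-34/5 - 50))*(u/(-83)) = (-(-77)*(-34/5 - 50))*(3/(-83)) = (-(-77)*(-34*⅕ - 50))*(3*(-1/83)) = -(-77)*(-34/5 - 50)*(-3/83) = -(-77)*(-284)/5*(-3/83) = -77*284/5*(-3/83) = -21868/5*(-3/83) = 65604/415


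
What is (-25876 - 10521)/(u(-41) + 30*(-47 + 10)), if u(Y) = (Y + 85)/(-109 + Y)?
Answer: 2729775/83272 ≈ 32.781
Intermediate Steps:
u(Y) = (85 + Y)/(-109 + Y)
(-25876 - 10521)/(u(-41) + 30*(-47 + 10)) = (-25876 - 10521)/((85 - 41)/(-109 - 41) + 30*(-47 + 10)) = -36397/(44/(-150) + 30*(-37)) = -36397/(-1/150*44 - 1110) = -36397/(-22/75 - 1110) = -36397/(-83272/75) = -36397*(-75/83272) = 2729775/83272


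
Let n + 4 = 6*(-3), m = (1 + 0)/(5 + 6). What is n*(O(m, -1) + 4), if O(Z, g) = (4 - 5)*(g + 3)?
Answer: -44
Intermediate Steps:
m = 1/11 ≈ 0.090909
O(Z, g) = -3 - g (O(Z, g) = -(3 + g) = -3 - g)
n = -22 (n = -4 + 6*(-3) = -4 - 18 = -22)
n*(O(m, -1) + 4) = -22*((-3 - 1*(-1)) + 4) = -22*((-3 + 1) + 4) = -22*(-2 + 4) = -22*2 = -44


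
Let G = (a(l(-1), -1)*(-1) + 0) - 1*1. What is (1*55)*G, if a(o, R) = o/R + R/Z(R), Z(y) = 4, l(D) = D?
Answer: -385/4 ≈ -96.250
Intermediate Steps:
a(o, R) = R/4 + o/R (a(o, R) = o/R + R/4 = R/4 + o/R)
G = -7/4 (G = (((¼)*(-1) - 1/(-1))*(-1) + 0) - 1*1 = ((-¼ - 1*(-1))*(-1) + 0) - 1 = ((-¼ + 1)*(-1) + 0) - 1 = ((¾)*(-1) + 0) - 1 = (-¾ + 0) - 1 = -¾ - 1 = -7/4 ≈ -1.7500)
(1*55)*G = (1*55)*(-7/4) = 55*(-7/4) = -385/4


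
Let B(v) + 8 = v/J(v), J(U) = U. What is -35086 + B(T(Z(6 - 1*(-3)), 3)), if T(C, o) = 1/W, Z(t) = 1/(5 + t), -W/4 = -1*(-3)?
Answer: -35093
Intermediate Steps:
W = -12 (W = -(-4)*(-3) = -4*3 = -12)
T(C, o) = -1/12 (T(C, o) = 1/(-12) = -1/12)
B(v) = -7 (B(v) = -8 + v/v = -8 + 1 = -7)
-35086 + B(T(Z(6 - 1*(-3)), 3)) = -35086 - 7 = -35093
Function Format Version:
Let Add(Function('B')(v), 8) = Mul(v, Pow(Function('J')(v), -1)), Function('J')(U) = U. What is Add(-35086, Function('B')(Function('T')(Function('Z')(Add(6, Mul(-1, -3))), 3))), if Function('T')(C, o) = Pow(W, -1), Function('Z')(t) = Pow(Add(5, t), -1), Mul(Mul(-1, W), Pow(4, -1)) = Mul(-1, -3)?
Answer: -35093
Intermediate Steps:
W = -12 (W = Mul(-4, Mul(-1, -3)) = Mul(-4, 3) = -12)
Function('T')(C, o) = Rational(-1, 12) (Function('T')(C, o) = Pow(-12, -1) = Rational(-1, 12))
Function('B')(v) = -7 (Function('B')(v) = Add(-8, Mul(v, Pow(v, -1))) = Add(-8, 1) = -7)
Add(-35086, Function('B')(Function('T')(Function('Z')(Add(6, Mul(-1, -3))), 3))) = Add(-35086, -7) = -35093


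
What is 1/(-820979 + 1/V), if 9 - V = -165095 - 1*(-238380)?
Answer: -73276/60158057205 ≈ -1.2181e-6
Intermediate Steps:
V = -73276 (V = 9 - (-165095 - 1*(-238380)) = 9 - (-165095 + 238380) = 9 - 1*73285 = 9 - 73285 = -73276)
1/(-820979 + 1/V) = 1/(-820979 + 1/(-73276)) = 1/(-820979 - 1/73276) = 1/(-60158057205/73276) = -73276/60158057205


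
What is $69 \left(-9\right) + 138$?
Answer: $-483$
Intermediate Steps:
$69 \left(-9\right) + 138 = -621 + 138 = -483$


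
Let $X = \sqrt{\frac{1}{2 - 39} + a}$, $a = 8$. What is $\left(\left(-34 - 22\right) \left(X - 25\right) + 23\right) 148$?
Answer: $210604 - 224 \sqrt{10915} \approx 1.872 \cdot 10^{5}$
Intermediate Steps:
$X = \frac{\sqrt{10915}}{37}$ ($X = \sqrt{\frac{1}{2 - 39} + 8} = \sqrt{\frac{1}{-37} + 8} = \sqrt{- \frac{1}{37} + 8} = \sqrt{\frac{295}{37}} = \frac{\sqrt{10915}}{37} \approx 2.8236$)
$\left(\left(-34 - 22\right) \left(X - 25\right) + 23\right) 148 = \left(\left(-34 - 22\right) \left(\frac{\sqrt{10915}}{37} - 25\right) + 23\right) 148 = \left(- 56 \left(-25 + \frac{\sqrt{10915}}{37}\right) + 23\right) 148 = \left(\left(1400 - \frac{56 \sqrt{10915}}{37}\right) + 23\right) 148 = \left(1423 - \frac{56 \sqrt{10915}}{37}\right) 148 = 210604 - 224 \sqrt{10915}$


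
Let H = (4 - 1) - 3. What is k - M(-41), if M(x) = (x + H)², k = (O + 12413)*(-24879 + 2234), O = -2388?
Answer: -227017806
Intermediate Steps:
H = 0 (H = 3 - 3 = 0)
k = -227016125 (k = (-2388 + 12413)*(-24879 + 2234) = 10025*(-22645) = -227016125)
M(x) = x² (M(x) = (x + 0)² = x²)
k - M(-41) = -227016125 - 1*(-41)² = -227016125 - 1*1681 = -227016125 - 1681 = -227017806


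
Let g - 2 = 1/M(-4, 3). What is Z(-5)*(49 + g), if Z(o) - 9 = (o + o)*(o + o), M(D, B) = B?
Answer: 16786/3 ≈ 5595.3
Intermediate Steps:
g = 7/3 (g = 2 + 1/3 = 7/3 ≈ 2.3333)
Z(o) = 9 + 4*o**2 (Z(o) = 9 + (o + o)*(o + o) = 9 + (2*o)*(2*o) = 9 + 4*o**2)
Z(-5)*(49 + g) = (9 + 4*(-5)**2)*(49 + 7/3) = (9 + 4*25)*(154/3) = (9 + 100)*(154/3) = 109*(154/3) = 16786/3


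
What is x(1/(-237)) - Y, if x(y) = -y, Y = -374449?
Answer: 88744414/237 ≈ 3.7445e+5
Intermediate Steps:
x(1/(-237)) - Y = -1/(-237) - 1*(-374449) = -1*(-1/237) + 374449 = 1/237 + 374449 = 88744414/237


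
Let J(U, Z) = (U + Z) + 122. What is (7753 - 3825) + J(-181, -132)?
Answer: 3737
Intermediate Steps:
J(U, Z) = 122 + U + Z
(7753 - 3825) + J(-181, -132) = (7753 - 3825) + (122 - 181 - 132) = 3928 - 191 = 3737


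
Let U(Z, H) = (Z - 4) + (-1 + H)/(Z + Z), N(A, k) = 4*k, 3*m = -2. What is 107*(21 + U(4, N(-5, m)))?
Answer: 52751/24 ≈ 2198.0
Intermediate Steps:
m = -⅔ (m = (⅓)*(-2) = -⅔ ≈ -0.66667)
U(Z, H) = -4 + Z + (-1 + H)/(2*Z) (U(Z, H) = (-4 + Z) + (-1 + H)/((2*Z)) = (-4 + Z) + (-1 + H)*(1/(2*Z)) = (-4 + Z) + (-1 + H)/(2*Z) = -4 + Z + (-1 + H)/(2*Z))
107*(21 + U(4, N(-5, m))) = 107*(21 + (½)*(-1 + 4*(-⅔) + 2*4*(-4 + 4))/4) = 107*(21 + (½)*(¼)*(-1 - 8/3 + 2*4*0)) = 107*(21 + (½)*(¼)*(-1 - 8/3 + 0)) = 107*(21 + (½)*(¼)*(-11/3)) = 107*(21 - 11/24) = 107*(493/24) = 52751/24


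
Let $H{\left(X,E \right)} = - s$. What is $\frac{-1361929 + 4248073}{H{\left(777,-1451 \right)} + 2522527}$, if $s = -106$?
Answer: $\frac{2886144}{2522633} \approx 1.1441$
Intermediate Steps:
$H{\left(X,E \right)} = 106$ ($H{\left(X,E \right)} = \left(-1\right) \left(-106\right) = 106$)
$\frac{-1361929 + 4248073}{H{\left(777,-1451 \right)} + 2522527} = \frac{-1361929 + 4248073}{106 + 2522527} = \frac{2886144}{2522633}$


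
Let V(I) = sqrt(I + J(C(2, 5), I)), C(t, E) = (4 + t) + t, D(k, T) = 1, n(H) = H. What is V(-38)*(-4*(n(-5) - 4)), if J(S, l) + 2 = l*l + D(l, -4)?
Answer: 36*sqrt(1405) ≈ 1349.4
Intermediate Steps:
C(t, E) = 4 + 2*t
J(S, l) = -1 + l**2 (J(S, l) = -2 + (l*l + 1) = -2 + (l**2 + 1) = -2 + (1 + l**2) = -1 + l**2)
V(I) = sqrt(-1 + I + I**2) (V(I) = sqrt(I + (-1 + I**2)) = sqrt(-1 + I + I**2))
V(-38)*(-4*(n(-5) - 4)) = sqrt(-1 - 38 + (-38)**2)*(-4*(-5 - 4)) = sqrt(-1 - 38 + 1444)*(-4*(-9)) = sqrt(1405)*36 = 36*sqrt(1405)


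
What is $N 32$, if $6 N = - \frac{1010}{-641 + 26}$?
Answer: $\frac{3232}{369} \approx 8.7588$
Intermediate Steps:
$N = \frac{101}{369}$ ($N = \frac{\left(-1010\right) \frac{1}{-641 + 26}}{6} = \frac{\left(-1010\right) \frac{1}{-615}}{6} = \frac{\left(-1010\right) \left(- \frac{1}{615}\right)}{6} = \frac{1}{6} \cdot \frac{202}{123} = \frac{101}{369} \approx 0.27371$)
$N 32 = \frac{101}{369} \cdot 32 = \frac{3232}{369}$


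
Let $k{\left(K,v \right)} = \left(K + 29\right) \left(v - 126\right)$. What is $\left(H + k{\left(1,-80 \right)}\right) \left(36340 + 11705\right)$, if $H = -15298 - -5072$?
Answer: $-788226270$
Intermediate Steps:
$k{\left(K,v \right)} = \left(-126 + v\right) \left(29 + K\right)$ ($k{\left(K,v \right)} = \left(29 + K\right) \left(-126 + v\right) = \left(-126 + v\right) \left(29 + K\right)$)
$H = -10226$ ($H = -15298 + 5072 = -10226$)
$\left(H + k{\left(1,-80 \right)}\right) \left(36340 + 11705\right) = \left(-10226 + \left(-3654 - 126 + 29 \left(-80\right) + 1 \left(-80\right)\right)\right) \left(36340 + 11705\right) = \left(-10226 - 6180\right) 48045 = \left(-16406\right) 48045 = -788226270$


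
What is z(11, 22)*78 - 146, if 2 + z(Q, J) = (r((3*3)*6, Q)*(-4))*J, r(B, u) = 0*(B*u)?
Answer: -302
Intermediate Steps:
r(B, u) = 0
z(Q, J) = -2 (z(Q, J) = -2 + (0*(-4))*J = -2 + 0*J = -2 + 0 = -2)
z(11, 22)*78 - 146 = -2*78 - 146 = -156 - 146 = -302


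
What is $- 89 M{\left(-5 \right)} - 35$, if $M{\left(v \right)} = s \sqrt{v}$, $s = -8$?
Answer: $-35 + 712 i \sqrt{5} \approx -35.0 + 1592.1 i$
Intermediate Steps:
$M{\left(v \right)} = - 8 \sqrt{v}$
$- 89 M{\left(-5 \right)} - 35 = - 89 \left(- 8 \sqrt{-5}\right) - 35 = - 89 \left(- 8 i \sqrt{5}\right) - 35 = 712 i \sqrt{5} - 35 = -35 + 712 i \sqrt{5}$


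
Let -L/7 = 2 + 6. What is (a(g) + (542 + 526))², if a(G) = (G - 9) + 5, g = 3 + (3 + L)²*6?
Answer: 321162241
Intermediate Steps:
L = -56 (L = -7*(2 + 6) = -7*8 = -56)
g = 16857 (g = 3 + (3 - 56)²*6 = 3 + (-53)²*6 = 3 + 2809*6 = 3 + 16854 = 16857)
a(G) = -4 + G (a(G) = (-9 + G) + 5 = -4 + G)
(a(g) + (542 + 526))² = ((-4 + 16857) + (542 + 526))² = (16853 + 1068)² = 17921² = 321162241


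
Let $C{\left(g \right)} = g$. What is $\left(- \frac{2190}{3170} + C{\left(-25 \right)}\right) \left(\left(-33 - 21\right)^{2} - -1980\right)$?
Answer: $- \frac{39873024}{317} \approx -1.2578 \cdot 10^{5}$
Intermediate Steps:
$\left(- \frac{2190}{3170} + C{\left(-25 \right)}\right) \left(\left(-33 - 21\right)^{2} - -1980\right) = \left(- \frac{2190}{3170} - 25\right) \left(\left(-33 - 21\right)^{2} - -1980\right) = \left(\left(-2190\right) \frac{1}{3170} - 25\right) \left(\left(-54\right)^{2} + 1980\right) = \left(- \frac{219}{317} - 25\right) \left(2916 + 1980\right) = \left(- \frac{8144}{317}\right) 4896 = - \frac{39873024}{317}$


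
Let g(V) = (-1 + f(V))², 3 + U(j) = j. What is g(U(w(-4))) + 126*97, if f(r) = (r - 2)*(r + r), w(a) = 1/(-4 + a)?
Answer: 13501377/1024 ≈ 13185.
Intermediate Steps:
U(j) = -3 + j
f(r) = 2*r*(-2 + r) (f(r) = (-2 + r)*(2*r) = 2*r*(-2 + r))
g(V) = (-1 + 2*V*(-2 + V))²
g(U(w(-4))) + 126*97 = (-1 + 2*(-3 + 1/(-4 - 4))*(-2 + (-3 + 1/(-4 - 4))))² + 126*97 = (-1 + 2*(-3 + 1/(-8))*(-2 + (-3 + 1/(-8))))² + 12222 = (-1 + 2*(-3 - ⅛)*(-2 + (-3 - ⅛)))² + 12222 = (-1 + 2*(-25/8)*(-2 - 25/8))² + 12222 = (-1 + 2*(-25/8)*(-41/8))² + 12222 = (-1 + 1025/32)² + 12222 = (993/32)² + 12222 = 986049/1024 + 12222 = 13501377/1024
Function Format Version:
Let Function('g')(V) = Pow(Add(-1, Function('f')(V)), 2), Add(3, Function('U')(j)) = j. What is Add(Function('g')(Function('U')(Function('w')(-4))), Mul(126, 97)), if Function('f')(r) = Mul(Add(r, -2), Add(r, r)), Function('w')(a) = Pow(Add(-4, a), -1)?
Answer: Rational(13501377, 1024) ≈ 13185.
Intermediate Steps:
Function('U')(j) = Add(-3, j)
Function('f')(r) = Mul(2, r, Add(-2, r)) (Function('f')(r) = Mul(Add(-2, r), Mul(2, r)) = Mul(2, r, Add(-2, r)))
Function('g')(V) = Pow(Add(-1, Mul(2, V, Add(-2, V))), 2)
Add(Function('g')(Function('U')(Function('w')(-4))), Mul(126, 97)) = Add(Pow(Add(-1, Mul(2, Add(-3, Pow(Add(-4, -4), -1)), Add(-2, Add(-3, Pow(Add(-4, -4), -1))))), 2), Mul(126, 97)) = Add(Pow(Add(-1, Mul(2, Add(-3, Pow(-8, -1)), Add(-2, Add(-3, Pow(-8, -1))))), 2), 12222) = Add(Pow(Add(-1, Mul(2, Add(-3, Rational(-1, 8)), Add(-2, Add(-3, Rational(-1, 8))))), 2), 12222) = Add(Pow(Add(-1, Mul(2, Rational(-25, 8), Add(-2, Rational(-25, 8)))), 2), 12222) = Add(Pow(Add(-1, Mul(2, Rational(-25, 8), Rational(-41, 8))), 2), 12222) = Add(Pow(Add(-1, Rational(1025, 32)), 2), 12222) = Add(Pow(Rational(993, 32), 2), 12222) = Add(Rational(986049, 1024), 12222) = Rational(13501377, 1024)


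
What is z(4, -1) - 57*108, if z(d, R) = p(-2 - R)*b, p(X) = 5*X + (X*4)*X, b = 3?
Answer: -6159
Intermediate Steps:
p(X) = 4*X**2 + 5*X (p(X) = 5*X + (4*X)*X = 5*X + 4*X**2 = 4*X**2 + 5*X)
z(d, R) = 3*(-3 - 4*R)*(-2 - R) (z(d, R) = ((-2 - R)*(5 + 4*(-2 - R)))*3 = ((-2 - R)*(5 + (-8 - 4*R)))*3 = ((-2 - R)*(-3 - 4*R))*3 = ((-3 - 4*R)*(-2 - R))*3 = 3*(-3 - 4*R)*(-2 - R))
z(4, -1) - 57*108 = 3*(2 - 1)*(3 + 4*(-1)) - 57*108 = 3*1*(3 - 4) - 6156 = 3*1*(-1) - 6156 = -3 - 6156 = -6159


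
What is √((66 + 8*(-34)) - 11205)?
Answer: I*√11411 ≈ 106.82*I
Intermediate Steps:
√((66 + 8*(-34)) - 11205) = √((66 - 272) - 11205) = √(-206 - 11205) = √(-11411) = I*√11411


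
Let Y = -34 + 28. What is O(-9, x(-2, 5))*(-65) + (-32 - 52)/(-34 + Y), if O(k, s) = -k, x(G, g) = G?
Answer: -5829/10 ≈ -582.90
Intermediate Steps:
Y = -6
O(-9, x(-2, 5))*(-65) + (-32 - 52)/(-34 + Y) = -1*(-9)*(-65) + (-32 - 52)/(-34 - 6) = 9*(-65) - 84/(-40) = -585 - 84*(-1/40) = -585 + 21/10 = -5829/10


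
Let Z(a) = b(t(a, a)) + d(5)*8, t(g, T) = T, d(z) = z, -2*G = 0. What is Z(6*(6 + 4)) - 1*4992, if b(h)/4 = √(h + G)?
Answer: -4952 + 8*√15 ≈ -4921.0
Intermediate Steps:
G = 0 (G = -½*0 = 0)
b(h) = 4*√h (b(h) = 4*√(h + 0) = 4*√h)
Z(a) = 40 + 4*√a (Z(a) = 4*√a + 5*8 = 4*√a + 40 = 40 + 4*√a)
Z(6*(6 + 4)) - 1*4992 = (40 + 4*√(6*(6 + 4))) - 1*4992 = (40 + 4*√(6*10)) - 4992 = (40 + 4*√60) - 4992 = (40 + 4*(2*√15)) - 4992 = (40 + 8*√15) - 4992 = -4952 + 8*√15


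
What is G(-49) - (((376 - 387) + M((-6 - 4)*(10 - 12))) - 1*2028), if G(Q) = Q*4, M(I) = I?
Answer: 1823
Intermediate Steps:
G(Q) = 4*Q
G(-49) - (((376 - 387) + M((-6 - 4)*(10 - 12))) - 1*2028) = 4*(-49) - (((376 - 387) + (-6 - 4)*(10 - 12)) - 1*2028) = -196 - ((-11 - 10*(-2)) - 2028) = -196 - ((-11 + 20) - 2028) = -196 - (9 - 2028) = -196 - 1*(-2019) = -196 + 2019 = 1823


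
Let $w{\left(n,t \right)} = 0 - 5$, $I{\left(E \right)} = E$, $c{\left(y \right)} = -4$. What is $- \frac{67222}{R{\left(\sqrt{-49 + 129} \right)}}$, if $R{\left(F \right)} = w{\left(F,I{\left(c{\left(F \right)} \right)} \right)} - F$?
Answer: $- \frac{67222}{11} + \frac{268888 \sqrt{5}}{55} \approx 4820.8$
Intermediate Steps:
$w{\left(n,t \right)} = -5$
$R{\left(F \right)} = -5 - F$
$- \frac{67222}{R{\left(\sqrt{-49 + 129} \right)}} = - \frac{67222}{-5 - \sqrt{-49 + 129}} = - \frac{67222}{-5 - \sqrt{80}} = - \frac{67222}{-5 - 4 \sqrt{5}}$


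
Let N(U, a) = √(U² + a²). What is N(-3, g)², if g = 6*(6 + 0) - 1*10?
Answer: 685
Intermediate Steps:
g = 26 (g = 6*6 - 10 = 36 - 10 = 26)
N(-3, g)² = (√((-3)² + 26²))² = (√(9 + 676))² = (√685)² = 685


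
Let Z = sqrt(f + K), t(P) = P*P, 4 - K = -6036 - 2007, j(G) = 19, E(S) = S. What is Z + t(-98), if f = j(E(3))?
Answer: 9604 + sqrt(8066) ≈ 9693.8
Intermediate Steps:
K = 8047 (K = 4 - (-6036 - 2007) = 4 - 1*(-8043) = 4 + 8043 = 8047)
f = 19
t(P) = P**2
Z = sqrt(8066) (Z = sqrt(19 + 8047) = sqrt(8066) ≈ 89.811)
Z + t(-98) = sqrt(8066) + (-98)**2 = sqrt(8066) + 9604 = 9604 + sqrt(8066)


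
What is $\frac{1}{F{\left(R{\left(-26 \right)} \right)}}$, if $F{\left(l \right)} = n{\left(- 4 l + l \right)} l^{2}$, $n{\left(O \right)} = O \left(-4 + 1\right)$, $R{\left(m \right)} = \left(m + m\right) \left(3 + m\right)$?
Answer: $\frac{1}{15396997824} \approx 6.4948 \cdot 10^{-11}$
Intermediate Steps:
$R{\left(m \right)} = 2 m \left(3 + m\right)$
$n{\left(O \right)} = - 3 O$ ($n{\left(O \right)} = O \left(-3\right) = - 3 O$)
$F{\left(l \right)} = 9 l^{3}$ ($F{\left(l \right)} = - 3 \left(- 4 l + l\right) l^{2} = - 3 \left(- 3 l\right) l^{2} = 9 l l^{2} = 9 l^{3}$)
$\frac{1}{F{\left(R{\left(-26 \right)} \right)}} = \frac{1}{9 \left(2 \left(-26\right) \left(3 - 26\right)\right)^{3}} = \frac{1}{9 \left(2 \left(-26\right) \left(-23\right)\right)^{3}} = \frac{1}{9 \cdot 1196^{3}} = \frac{1}{9 \cdot 1710777536} = \frac{1}{15396997824}$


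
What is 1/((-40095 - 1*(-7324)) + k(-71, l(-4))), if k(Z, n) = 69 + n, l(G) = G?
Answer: -1/32706 ≈ -3.0575e-5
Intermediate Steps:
1/((-40095 - 1*(-7324)) + k(-71, l(-4))) = 1/((-40095 - 1*(-7324)) + (69 - 4)) = 1/((-40095 + 7324) + 65) = 1/(-32771 + 65) = 1/(-32706) = -1/32706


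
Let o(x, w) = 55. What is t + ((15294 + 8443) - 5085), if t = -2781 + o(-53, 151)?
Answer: 15926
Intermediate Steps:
t = -2726 (t = -2781 + 55 = -2726)
t + ((15294 + 8443) - 5085) = -2726 + ((15294 + 8443) - 5085) = -2726 + (23737 - 5085) = -2726 + 18652 = 15926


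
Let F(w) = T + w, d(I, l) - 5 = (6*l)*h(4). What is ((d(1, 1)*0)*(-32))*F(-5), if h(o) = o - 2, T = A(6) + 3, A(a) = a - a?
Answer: 0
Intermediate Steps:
A(a) = 0
T = 3 (T = 0 + 3 = 3)
h(o) = -2 + o
d(I, l) = 5 + 12*l (d(I, l) = 5 + (6*l)*(-2 + 4) = 5 + (6*l)*2 = 5 + 12*l)
F(w) = 3 + w
((d(1, 1)*0)*(-32))*F(-5) = (((5 + 12*1)*0)*(-32))*(3 - 5) = (((5 + 12)*0)*(-32))*(-2) = ((17*0)*(-32))*(-2) = (0*(-32))*(-2) = 0*(-2) = 0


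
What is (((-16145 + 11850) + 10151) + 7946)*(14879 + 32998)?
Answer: 660798354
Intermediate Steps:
(((-16145 + 11850) + 10151) + 7946)*(14879 + 32998) = ((-4295 + 10151) + 7946)*47877 = (5856 + 7946)*47877 = 13802*47877 = 660798354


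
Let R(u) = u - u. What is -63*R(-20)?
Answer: 0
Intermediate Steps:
R(u) = 0
-63*R(-20) = -63*0 = 0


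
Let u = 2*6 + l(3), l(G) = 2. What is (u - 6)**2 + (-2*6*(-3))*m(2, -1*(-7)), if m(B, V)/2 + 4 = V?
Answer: 280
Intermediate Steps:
m(B, V) = -8 + 2*V
u = 14 (u = 2*6 + 2 = 12 + 2 = 14)
(u - 6)**2 + (-2*6*(-3))*m(2, -1*(-7)) = (14 - 6)**2 + (-2*6*(-3))*(-8 + 2*(-1*(-7))) = 8**2 + (-12*(-3))*(-8 + 2*7) = 64 + 36*(-8 + 14) = 64 + 36*6 = 64 + 216 = 280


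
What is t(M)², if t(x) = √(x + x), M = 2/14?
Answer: 2/7 ≈ 0.28571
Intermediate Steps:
M = ⅐ (M = 2*(1/14) = ⅐ ≈ 0.14286)
t(x) = √2*√x (t(x) = √(2*x) = √2*√x)
t(M)² = (√2*√(⅐))² = (√2*(√7/7))² = (√14/7)² = 2/7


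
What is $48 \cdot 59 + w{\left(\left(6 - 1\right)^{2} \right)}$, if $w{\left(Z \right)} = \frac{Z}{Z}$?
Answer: $2833$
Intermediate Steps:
$w{\left(Z \right)} = 1$
$48 \cdot 59 + w{\left(\left(6 - 1\right)^{2} \right)} = 48 \cdot 59 + 1 = 2832 + 1 = 2833$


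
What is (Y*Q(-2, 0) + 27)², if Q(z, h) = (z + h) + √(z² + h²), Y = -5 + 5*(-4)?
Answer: 729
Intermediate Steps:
Y = -25 (Y = -5 - 20 = -25)
Q(z, h) = h + z + √(h² + z²) (Q(z, h) = (h + z) + √(h² + z²) = h + z + √(h² + z²))
(Y*Q(-2, 0) + 27)² = (-25*(0 - 2 + √(0² + (-2)²)) + 27)² = (-25*(0 - 2 + √(0 + 4)) + 27)² = (-25*(0 - 2 + √4) + 27)² = (-25*(0 - 2 + 2) + 27)² = (-25*0 + 27)² = (0 + 27)² = 27² = 729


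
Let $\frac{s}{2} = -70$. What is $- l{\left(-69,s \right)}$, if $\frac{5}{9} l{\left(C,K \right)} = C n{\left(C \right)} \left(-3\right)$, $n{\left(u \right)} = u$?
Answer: $\frac{128547}{5} \approx 25709.0$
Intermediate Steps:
$s = -140$ ($s = 2 \left(-70\right) = -140$)
$l{\left(C,K \right)} = - \frac{27 C^{2}}{5}$ ($l{\left(C,K \right)} = \frac{9 C C \left(-3\right)}{5} = \frac{9 C^{2} \left(-3\right)}{5} = \frac{9 \left(- 3 C^{2}\right)}{5} = - \frac{27 C^{2}}{5}$)
$- l{\left(-69,s \right)} = - \frac{\left(-27\right) \left(-69\right)^{2}}{5} = - \frac{\left(-27\right) 4761}{5} = \left(-1\right) \left(- \frac{128547}{5}\right) = \frac{128547}{5}$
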